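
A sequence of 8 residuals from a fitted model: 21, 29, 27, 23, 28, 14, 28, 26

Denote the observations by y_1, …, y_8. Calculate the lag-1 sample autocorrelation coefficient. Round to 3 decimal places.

-0.459

Mean ȳ = (21 + 29 + 27 + 23 + 28 + 14 + 28 + 26)/8 = 24.5000
Deviations from mean: -3.5000, 4.5000, 2.5000, -1.5000, 3.5000, -10.5000, 3.5000, 1.5000
Σ(y_t−ȳ)(y_{t+1}−ȳ) = (-15.7500) + (11.2500) + (-3.7500) + (-5.2500) + (-36.7500) + (-36.7500) + (5.2500) = -81.7500
Denominator Σ(y_t−ȳ)² = 178.0000
r_1 = -81.7500 / 178.0000 = -0.459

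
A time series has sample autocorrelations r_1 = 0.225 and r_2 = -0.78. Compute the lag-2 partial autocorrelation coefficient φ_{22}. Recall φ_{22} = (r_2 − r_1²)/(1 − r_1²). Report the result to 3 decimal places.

-0.875

φ_{22} = (r_2 − r_1²) / (1 − r_1²)
r_1² = (0.225)² = 0.050625
Numerator = -0.78 − 0.0506 = -0.8306; denominator = 1 − 0.0506 = 0.9494
φ_{22} = -0.8306 / 0.9494 = -0.875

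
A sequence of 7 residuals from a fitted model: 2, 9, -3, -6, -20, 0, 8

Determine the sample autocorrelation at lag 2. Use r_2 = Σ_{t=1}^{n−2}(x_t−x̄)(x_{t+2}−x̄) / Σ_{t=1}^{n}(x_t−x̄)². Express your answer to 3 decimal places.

Mean x̄ = (2 + 9 − 3 − 6 − 20 + 0 + 8)/7 = -1.4286
Σ(x_t−x̄)(x_{t+2}−x̄) = (-5.3878) + (-47.6735) + (29.1837) + (-6.5306) + (-175.1020) = -205.5102
Denominator Σ(x_t−x̄)² = 579.7143
r_2 = -205.5102 / 579.7143 = -0.355

-0.355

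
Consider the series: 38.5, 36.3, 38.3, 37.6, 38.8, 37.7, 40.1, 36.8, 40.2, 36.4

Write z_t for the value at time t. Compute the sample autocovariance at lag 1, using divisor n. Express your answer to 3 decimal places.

-1.148

Mean z̄ = (38.5 + 36.3 + 38.3 + 37.6 + 38.8 + 37.7 + 40.1 + 36.8 + 40.2 + 36.4)/10 = 38.0700
Σ_{t=1}^{9}(z_t−z̄)(z_{t+1}−z̄) = -11.4809
γ_1 = -11.4809 / 10 = -1.148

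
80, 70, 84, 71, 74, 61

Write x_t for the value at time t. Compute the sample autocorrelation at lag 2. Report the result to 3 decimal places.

0.351

Mean x̄ = (80 + 70 + 84 + 71 + 74 + 61)/6 = 73.3333
Deviations from mean: 6.6667, -3.3333, 10.6667, -2.3333, 0.6667, -12.3333
Σ(x_t−x̄)(x_{t+2}−x̄) = (71.1111) + (7.7778) + (7.1111) + (28.7778) = 114.7778
Denominator Σ(x_t−x̄)² = 327.3333
r_2 = 114.7778 / 327.3333 = 0.351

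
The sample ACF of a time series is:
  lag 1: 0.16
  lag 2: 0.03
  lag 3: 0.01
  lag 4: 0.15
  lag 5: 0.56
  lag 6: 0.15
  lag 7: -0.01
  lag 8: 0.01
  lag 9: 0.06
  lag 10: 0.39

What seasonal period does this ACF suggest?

5

The largest autocorrelation is r_5 = 0.56, with a weaker echo at lag 10 (0.39); the remaining lags stay at or below 0.16.
The dominant spike at lag 5 indicates a seasonal period of 5.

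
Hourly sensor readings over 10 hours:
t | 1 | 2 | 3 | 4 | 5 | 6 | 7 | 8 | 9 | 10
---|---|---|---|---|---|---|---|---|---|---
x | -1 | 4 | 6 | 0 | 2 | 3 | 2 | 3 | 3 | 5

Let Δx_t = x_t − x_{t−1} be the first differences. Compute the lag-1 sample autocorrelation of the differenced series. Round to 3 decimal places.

-0.191

First differences Δx: 5, 2, -6, 2, 1, -1, 1, 0, 2
Mean of differences = 0.6667
Numerator Σ(Δx_t−Δx̄)(Δx_{t+1}−Δx̄) = -13.7778
Denominator Σ(Δx_t−Δx̄)² = 72.0000
r_1(Δx) = -13.7778 / 72.0000 = -0.191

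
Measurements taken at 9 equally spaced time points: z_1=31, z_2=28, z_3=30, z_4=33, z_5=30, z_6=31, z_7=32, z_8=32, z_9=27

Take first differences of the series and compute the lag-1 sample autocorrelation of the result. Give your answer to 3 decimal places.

First differences Δz: -3, 2, 3, -3, 1, 1, 0, -5
Mean of differences = -0.5000
Numerator Σ(Δz_t−Δz̄)(Δz_{t+1}−Δz̄) = -9.2500
Denominator Σ(Δz_t−Δz̄)² = 56.0000
r_1(Δz) = -9.2500 / 56.0000 = -0.165

-0.165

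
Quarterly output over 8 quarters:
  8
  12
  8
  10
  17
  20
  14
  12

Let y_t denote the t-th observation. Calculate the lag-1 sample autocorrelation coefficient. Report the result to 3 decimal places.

0.381

Mean ȳ = (8 + 12 + 8 + 10 + 17 + 20 + 14 + 12)/8 = 12.6250
Deviations from mean: -4.6250, -0.6250, -4.6250, -2.6250, 4.3750, 7.3750, 1.3750, -0.6250
Numerator Σ_{t=1}^{7}(y_t−ȳ)(y_{t+1}−ȳ) = 47.9844
Denominator Σ(y_t−ȳ)² = 125.8750
r_1 = 47.9844 / 125.8750 = 0.381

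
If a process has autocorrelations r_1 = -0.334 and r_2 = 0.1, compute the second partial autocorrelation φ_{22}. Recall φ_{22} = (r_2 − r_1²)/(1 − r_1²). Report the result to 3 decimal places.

φ_{22} = (r_2 − r_1²) / (1 − r_1²)
r_1² = (-0.334)² = 0.111556
Numerator = 0.1 − 0.1116 = -0.0116; denominator = 1 − 0.1116 = 0.8884
φ_{22} = -0.0116 / 0.8884 = -0.013

-0.013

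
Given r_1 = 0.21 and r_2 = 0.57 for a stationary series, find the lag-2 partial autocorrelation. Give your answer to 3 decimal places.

φ_{22} = (r_2 − r_1²) / (1 − r_1²)
r_1² = (0.21)² = 0.0441
Numerator = 0.57 − 0.0441 = 0.5259; denominator = 1 − 0.0441 = 0.9559
φ_{22} = 0.5259 / 0.9559 = 0.550

0.550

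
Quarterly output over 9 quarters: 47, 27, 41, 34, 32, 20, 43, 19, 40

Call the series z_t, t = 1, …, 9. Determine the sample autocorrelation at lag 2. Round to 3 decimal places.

0.399

Mean z̄ = (47 + 27 + 41 + 34 + 32 + 20 + 43 + 19 + 40)/9 = 33.6667
Numerator Σ_{t=1}^{7}(z_t−z̄)(z_{t+2}−z̄) = 322.7778
Denominator Σ(z_t−z̄)² = 808.0000
r_2 = 322.7778 / 808.0000 = 0.399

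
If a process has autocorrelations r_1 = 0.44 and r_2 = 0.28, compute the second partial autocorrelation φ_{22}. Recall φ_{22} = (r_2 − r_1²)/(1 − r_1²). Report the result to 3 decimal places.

0.107

φ_{22} = (r_2 − r_1²) / (1 − r_1²)
r_1² = (0.44)² = 0.1936
Numerator = 0.28 − 0.1936 = 0.0864; denominator = 1 − 0.1936 = 0.8064
φ_{22} = 0.0864 / 0.8064 = 0.107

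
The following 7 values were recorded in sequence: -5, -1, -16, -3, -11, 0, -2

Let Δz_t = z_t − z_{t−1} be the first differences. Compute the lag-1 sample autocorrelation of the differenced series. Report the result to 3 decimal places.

First differences Δz: 4, -15, 13, -8, 11, -2
Mean of differences = 0.5000
Numerator Σ(Δz_t−Δz̄)(Δz_{t+1}−Δz̄) = -469.7500
Denominator Σ(Δz_t−Δz̄)² = 597.5000
r_1(Δz) = -469.7500 / 597.5000 = -0.786

-0.786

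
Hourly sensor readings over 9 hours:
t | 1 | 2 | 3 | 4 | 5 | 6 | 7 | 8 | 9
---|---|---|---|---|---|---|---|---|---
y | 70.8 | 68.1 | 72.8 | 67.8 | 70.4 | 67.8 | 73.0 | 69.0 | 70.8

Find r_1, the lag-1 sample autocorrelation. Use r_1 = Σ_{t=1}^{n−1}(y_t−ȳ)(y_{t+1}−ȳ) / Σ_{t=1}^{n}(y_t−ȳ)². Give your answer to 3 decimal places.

Mean ȳ = (70.8 + 68.1 + 72.8 + 67.8 + 70.4 + 67.8 + 73.0 + 69.0 + 70.8)/9 = 70.0556
Numerator Σ_{t=1}^{8}(y_t−ȳ)(y_{t+1}−ȳ) = -25.1020
Denominator Σ(y_t−ȳ)² = 32.5422
r_1 = -25.1020 / 32.5422 = -0.771

-0.771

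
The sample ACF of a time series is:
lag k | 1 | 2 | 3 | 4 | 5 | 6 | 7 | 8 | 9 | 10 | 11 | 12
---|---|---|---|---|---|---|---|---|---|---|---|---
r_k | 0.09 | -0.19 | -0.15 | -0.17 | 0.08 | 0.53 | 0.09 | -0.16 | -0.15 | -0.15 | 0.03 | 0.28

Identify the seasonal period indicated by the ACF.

The largest autocorrelation is r_6 = 0.53, with a weaker echo at lag 12 (0.28); the remaining lags stay at or below 0.09.
The dominant spike at lag 6 indicates a seasonal period of 6.

6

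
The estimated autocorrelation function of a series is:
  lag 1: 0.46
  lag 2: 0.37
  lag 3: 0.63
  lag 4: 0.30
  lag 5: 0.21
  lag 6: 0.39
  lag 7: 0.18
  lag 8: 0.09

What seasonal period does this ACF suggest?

The largest autocorrelation is r_3 = 0.63; the remaining lags stay at or below 0.46. The elevated value at lag 1 (0.46), dropping to 0.37 at lag 2, reflects decaying short-term dependence rather than seasonality.
The dominant spike at lag 3 indicates a seasonal period of 3.

3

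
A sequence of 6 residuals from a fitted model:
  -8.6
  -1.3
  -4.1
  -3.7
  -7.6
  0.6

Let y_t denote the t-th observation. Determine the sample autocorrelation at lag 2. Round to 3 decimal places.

Mean ȳ = (-8.6 − 1.3 − 4.1 − 3.7 − 7.6 + 0.6)/6 = -4.1167
Deviations from mean: -4.4833, 2.8167, 0.0167, 0.4167, -3.4833, 4.7167
Σ(y_t−ȳ)(y_{t+2}−ȳ) = (-0.0747) + (1.1736) + (-0.0581) + (1.9653) = 3.0061
Denominator Σ(y_t−ȳ)² = 62.5883
r_2 = 3.0061 / 62.5883 = 0.048

0.048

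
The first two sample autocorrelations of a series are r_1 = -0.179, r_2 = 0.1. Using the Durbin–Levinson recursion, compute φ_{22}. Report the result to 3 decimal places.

φ_{22} = (r_2 − r_1²) / (1 − r_1²)
r_1² = (-0.179)² = 0.032041
Numerator = 0.1 − 0.0320 = 0.0680; denominator = 1 − 0.0320 = 0.9680
φ_{22} = 0.0680 / 0.9680 = 0.070

0.070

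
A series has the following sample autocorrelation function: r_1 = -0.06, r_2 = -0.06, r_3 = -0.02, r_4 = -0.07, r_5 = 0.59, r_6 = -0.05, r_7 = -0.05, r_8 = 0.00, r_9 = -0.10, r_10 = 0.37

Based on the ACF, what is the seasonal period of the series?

The largest autocorrelation is r_5 = 0.59, with a weaker echo at lag 10 (0.37); the remaining lags stay at or below 0.00.
The dominant spike at lag 5 indicates a seasonal period of 5.

5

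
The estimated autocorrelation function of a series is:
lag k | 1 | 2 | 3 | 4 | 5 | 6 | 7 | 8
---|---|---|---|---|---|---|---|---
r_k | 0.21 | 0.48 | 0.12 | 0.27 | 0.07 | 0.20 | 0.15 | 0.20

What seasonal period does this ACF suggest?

The largest autocorrelation is r_2 = 0.48, with a weaker echo at lag 4 (0.27); the remaining lags stay at or below 0.21.
The dominant spike at lag 2 indicates a seasonal period of 2.

2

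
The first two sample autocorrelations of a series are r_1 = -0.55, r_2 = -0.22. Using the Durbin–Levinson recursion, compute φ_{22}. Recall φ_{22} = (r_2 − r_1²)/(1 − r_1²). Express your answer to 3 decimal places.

φ_{22} = (r_2 − r_1²) / (1 − r_1²)
r_1² = (-0.55)² = 0.3025
Numerator = -0.22 − 0.3025 = -0.5225; denominator = 1 − 0.3025 = 0.6975
φ_{22} = -0.5225 / 0.6975 = -0.749

-0.749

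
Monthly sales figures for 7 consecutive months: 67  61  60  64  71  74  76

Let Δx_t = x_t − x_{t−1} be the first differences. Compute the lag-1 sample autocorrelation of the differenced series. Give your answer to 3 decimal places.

0.347

First differences Δx: -6, -1, 4, 7, 3, 2
Mean of differences = 1.5000
Numerator Σ(Δx_t−Δx̄)(Δx_{t+1}−Δx̄) = 35.2500
Denominator Σ(Δx_t−Δx̄)² = 101.5000
r_1(Δx) = 35.2500 / 101.5000 = 0.347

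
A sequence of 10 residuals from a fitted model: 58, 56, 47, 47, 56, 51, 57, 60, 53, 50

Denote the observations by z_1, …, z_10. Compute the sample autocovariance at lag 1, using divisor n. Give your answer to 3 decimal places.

2.725

Mean z̄ = (58 + 56 + 47 + 47 + 56 + 51 + 57 + 60 + 53 + 50)/10 = 53.5000
Σ_{t=1}^{9}(z_t−z̄)(z_{t+1}−z̄) = 27.2500
γ_1 = 27.2500 / 10 = 2.725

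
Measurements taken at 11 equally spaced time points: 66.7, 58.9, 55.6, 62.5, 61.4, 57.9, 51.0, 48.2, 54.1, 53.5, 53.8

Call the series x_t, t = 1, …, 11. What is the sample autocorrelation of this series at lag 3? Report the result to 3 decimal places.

Mean x̄ = (66.7 + 58.9 + 55.6 + 62.5 + 61.4 + 57.9 + 51.0 + 48.2 + 54.1 + 53.5 + 53.8)/11 = 56.6909
Numerator Σ_{t=1}^{8}(x_t−x̄)(x_{t+3}−x̄) = 33.7570
Denominator Σ(x_t−x̄)² = 293.3691
r_3 = 33.7570 / 293.3691 = 0.115

0.115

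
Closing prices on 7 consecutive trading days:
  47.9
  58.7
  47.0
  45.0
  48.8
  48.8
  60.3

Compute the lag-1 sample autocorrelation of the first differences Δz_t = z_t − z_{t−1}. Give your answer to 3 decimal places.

-0.249

First differences Δz: 10.8, -11.7, -2.0, 3.8, 0.0, 11.5
Mean of differences = 2.0667
Numerator Σ(Δz_t−Δz̄)(Δz_{t+1}−Δz̄) = -94.3711
Denominator Σ(Δz_t−Δz̄)² = 378.5933
r_1(Δz) = -94.3711 / 378.5933 = -0.249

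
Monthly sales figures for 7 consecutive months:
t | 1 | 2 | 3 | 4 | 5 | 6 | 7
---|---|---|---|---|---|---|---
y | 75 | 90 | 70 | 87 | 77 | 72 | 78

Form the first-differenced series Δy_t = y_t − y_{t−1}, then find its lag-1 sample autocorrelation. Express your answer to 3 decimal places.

First differences Δy: 15, -20, 17, -10, -5, 6
Mean of differences = 0.5000
Numerator Σ(Δy_t−Δȳ)(Δy_{t+1}−Δȳ) = -781.2500
Denominator Σ(Δy_t−Δȳ)² = 1073.5000
r_1(Δy) = -781.2500 / 1073.5000 = -0.728

-0.728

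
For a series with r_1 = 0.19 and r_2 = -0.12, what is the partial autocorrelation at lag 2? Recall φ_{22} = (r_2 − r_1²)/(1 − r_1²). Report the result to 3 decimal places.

φ_{22} = (r_2 − r_1²) / (1 − r_1²)
r_1² = (0.19)² = 0.0361
Numerator = -0.12 − 0.0361 = -0.1561; denominator = 1 − 0.0361 = 0.9639
φ_{22} = -0.1561 / 0.9639 = -0.162

-0.162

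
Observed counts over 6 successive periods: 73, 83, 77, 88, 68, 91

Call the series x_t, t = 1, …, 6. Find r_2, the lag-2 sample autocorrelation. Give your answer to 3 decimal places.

Mean x̄ = (73 + 83 + 77 + 88 + 68 + 91)/6 = 80.0000
Deviations from mean: -7.0000, 3.0000, -3.0000, 8.0000, -12.0000, 11.0000
Numerator Σ_{t=1}^{4}(x_t−x̄)(x_{t+2}−x̄) = 169.0000
Denominator Σ(x_t−x̄)² = 396.0000
r_2 = 169.0000 / 396.0000 = 0.427

0.427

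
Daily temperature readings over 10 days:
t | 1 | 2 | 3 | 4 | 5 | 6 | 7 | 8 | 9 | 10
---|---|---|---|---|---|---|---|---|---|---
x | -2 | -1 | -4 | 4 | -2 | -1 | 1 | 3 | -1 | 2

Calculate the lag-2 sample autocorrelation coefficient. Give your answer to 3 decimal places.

Mean x̄ = (-2 − 1 − 4 + 4 − 2 − 1 + 1 + 3 − 1 + 2)/10 = -0.1000
Numerator Σ_{t=1}^{8}(x_t−x̄)(x_{t+2}−x̄) = 8.0800
Denominator Σ(x_t−x̄)² = 56.9000
r_2 = 8.0800 / 56.9000 = 0.142

0.142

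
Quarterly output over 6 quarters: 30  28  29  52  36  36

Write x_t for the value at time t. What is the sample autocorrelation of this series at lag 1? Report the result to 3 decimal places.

Mean x̄ = (30 + 28 + 29 + 52 + 36 + 36)/6 = 35.1667
Deviations from mean: -5.1667, -7.1667, -6.1667, 16.8333, 0.8333, 0.8333
Numerator Σ_{t=1}^{5}(x_t−x̄)(x_{t+1}−x̄) = -7.8611
Denominator Σ(x_t−x̄)² = 400.8333
r_1 = -7.8611 / 400.8333 = -0.020

-0.020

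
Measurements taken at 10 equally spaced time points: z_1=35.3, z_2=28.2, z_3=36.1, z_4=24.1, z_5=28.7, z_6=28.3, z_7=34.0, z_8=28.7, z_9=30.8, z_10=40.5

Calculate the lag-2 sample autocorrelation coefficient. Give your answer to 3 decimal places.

0.128

Mean z̄ = (35.3 + 28.2 + 36.1 + 24.1 + 28.7 + 28.3 + 34.0 + 28.7 + 30.8 + 40.5)/10 = 31.4700
Numerator Σ_{t=1}^{8}(z_t−z̄)(z_{t+2}−z̄) = 27.4352
Denominator Σ(z_t−z̄)² = 214.9010
r_2 = 27.4352 / 214.9010 = 0.128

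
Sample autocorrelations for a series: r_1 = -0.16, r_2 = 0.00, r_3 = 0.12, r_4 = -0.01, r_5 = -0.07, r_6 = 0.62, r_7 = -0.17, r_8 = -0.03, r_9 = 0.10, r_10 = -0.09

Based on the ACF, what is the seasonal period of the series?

The largest autocorrelation is r_6 = 0.62; the remaining lags stay at or below 0.12.
The dominant spike at lag 6 indicates a seasonal period of 6.

6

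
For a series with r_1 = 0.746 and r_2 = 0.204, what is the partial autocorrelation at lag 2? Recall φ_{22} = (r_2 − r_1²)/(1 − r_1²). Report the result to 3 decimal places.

-0.795

φ_{22} = (r_2 − r_1²) / (1 − r_1²)
r_1² = (0.746)² = 0.556516
Numerator = 0.204 − 0.5565 = -0.3525; denominator = 1 − 0.5565 = 0.4435
φ_{22} = -0.3525 / 0.4435 = -0.795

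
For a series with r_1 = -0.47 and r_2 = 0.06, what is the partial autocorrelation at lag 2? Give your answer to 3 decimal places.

φ_{22} = (r_2 − r_1²) / (1 − r_1²)
r_1² = (-0.47)² = 0.2209
Numerator = 0.06 − 0.2209 = -0.1609; denominator = 1 − 0.2209 = 0.7791
φ_{22} = -0.1609 / 0.7791 = -0.207

-0.207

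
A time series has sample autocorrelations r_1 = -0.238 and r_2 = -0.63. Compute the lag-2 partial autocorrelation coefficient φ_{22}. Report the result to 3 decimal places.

φ_{22} = (r_2 − r_1²) / (1 − r_1²)
r_1² = (-0.238)² = 0.056644
Numerator = -0.63 − 0.0566 = -0.6866; denominator = 1 − 0.0566 = 0.9434
φ_{22} = -0.6866 / 0.9434 = -0.728

-0.728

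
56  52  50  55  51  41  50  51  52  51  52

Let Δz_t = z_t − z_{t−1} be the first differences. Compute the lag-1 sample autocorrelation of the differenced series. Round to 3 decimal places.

First differences Δz: -4, -2, 5, -4, -10, 9, 1, 1, -1, 1
Mean of differences = -0.4000
Numerator Σ(Δz_t−Δz̄)(Δz_{t+1}−Δz̄) = -64.5600
Denominator Σ(Δz_t−Δz̄)² = 244.4000
r_1(Δz) = -64.5600 / 244.4000 = -0.264

-0.264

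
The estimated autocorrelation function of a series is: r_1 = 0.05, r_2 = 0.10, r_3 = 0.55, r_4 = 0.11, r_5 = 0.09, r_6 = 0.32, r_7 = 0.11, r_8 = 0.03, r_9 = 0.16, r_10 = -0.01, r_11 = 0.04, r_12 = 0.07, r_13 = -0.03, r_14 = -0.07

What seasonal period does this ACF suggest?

The largest autocorrelation is r_3 = 0.55, with weaker echoes at lags 6 (0.32) and 9 (0.16); the remaining lags stay at or below 0.11.
The dominant spike at lag 3 indicates a seasonal period of 3.

3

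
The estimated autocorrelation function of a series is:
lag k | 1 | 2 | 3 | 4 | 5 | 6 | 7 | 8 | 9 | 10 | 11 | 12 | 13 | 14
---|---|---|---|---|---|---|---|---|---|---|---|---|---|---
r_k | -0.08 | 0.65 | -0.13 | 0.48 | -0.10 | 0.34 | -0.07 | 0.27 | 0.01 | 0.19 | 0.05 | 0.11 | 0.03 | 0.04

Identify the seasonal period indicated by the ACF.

2

The largest autocorrelation is r_2 = 0.65, with weaker echoes at lags 4 (0.48), 6 (0.34), 8 (0.27) and 10 (0.19); the remaining lags stay at or below 0.11.
The dominant spike at lag 2 indicates a seasonal period of 2.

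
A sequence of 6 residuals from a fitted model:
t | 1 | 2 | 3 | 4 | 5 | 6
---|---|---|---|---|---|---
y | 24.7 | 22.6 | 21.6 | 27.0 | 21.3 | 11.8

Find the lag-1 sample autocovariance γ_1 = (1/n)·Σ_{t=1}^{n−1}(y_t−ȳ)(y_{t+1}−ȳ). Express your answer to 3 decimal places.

Mean ȳ = (24.7 + 22.6 + 21.6 + 27.0 + 21.3 + 11.8)/6 = 21.5000
Deviations: 3.2000, 1.1000, 0.1000, 5.5000, -0.2000, -9.7000
Σ_{t=1}^{5}(y_t−ȳ)(y_{t+1}−ȳ) = 5.0200
γ_1 = 5.0200 / 6 = 0.837

0.837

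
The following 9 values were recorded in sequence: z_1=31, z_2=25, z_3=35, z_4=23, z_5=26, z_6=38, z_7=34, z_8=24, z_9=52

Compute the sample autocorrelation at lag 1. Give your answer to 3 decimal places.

-0.275

Mean z̄ = (31 + 25 + 35 + 23 + 26 + 38 + 34 + 24 + 52)/9 = 32.0000
Numerator Σ_{t=1}^{8}(z_t−z̄)(z_{t+1}−z̄) = -187.0000
Denominator Σ(z_t−z̄)² = 680.0000
r_1 = -187.0000 / 680.0000 = -0.275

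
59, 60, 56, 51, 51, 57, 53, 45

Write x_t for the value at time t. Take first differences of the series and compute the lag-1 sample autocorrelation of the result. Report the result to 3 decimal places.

0.046

First differences Δx: 1, -4, -5, 0, 6, -4, -8
Mean of differences = -2.0000
Numerator Σ(Δx_t−Δx̄)(Δx_{t+1}−Δx̄) = 6.0000
Denominator Σ(Δx_t−Δx̄)² = 130.0000
r_1(Δx) = 6.0000 / 130.0000 = 0.046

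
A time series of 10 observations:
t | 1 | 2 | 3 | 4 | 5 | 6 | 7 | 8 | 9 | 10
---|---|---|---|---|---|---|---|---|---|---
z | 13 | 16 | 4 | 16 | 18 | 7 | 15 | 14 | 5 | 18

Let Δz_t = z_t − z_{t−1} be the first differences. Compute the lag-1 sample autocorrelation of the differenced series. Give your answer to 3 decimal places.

-0.512

First differences Δz: 3, -12, 12, 2, -11, 8, -1, -9, 13
Mean of differences = 0.5556
Numerator Σ(Δz_t−Δz̄)(Δz_{t+1}−Δz̄) = -376.1975
Denominator Σ(Δz_t−Δz̄)² = 734.2222
r_1(Δz) = -376.1975 / 734.2222 = -0.512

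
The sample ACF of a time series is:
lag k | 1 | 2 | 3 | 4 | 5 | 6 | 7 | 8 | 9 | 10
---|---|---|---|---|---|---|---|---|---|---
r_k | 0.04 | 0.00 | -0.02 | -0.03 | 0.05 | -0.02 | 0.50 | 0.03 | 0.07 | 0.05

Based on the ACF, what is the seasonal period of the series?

7

The largest autocorrelation is r_7 = 0.50; the remaining lags stay at or below 0.07.
The dominant spike at lag 7 indicates a seasonal period of 7.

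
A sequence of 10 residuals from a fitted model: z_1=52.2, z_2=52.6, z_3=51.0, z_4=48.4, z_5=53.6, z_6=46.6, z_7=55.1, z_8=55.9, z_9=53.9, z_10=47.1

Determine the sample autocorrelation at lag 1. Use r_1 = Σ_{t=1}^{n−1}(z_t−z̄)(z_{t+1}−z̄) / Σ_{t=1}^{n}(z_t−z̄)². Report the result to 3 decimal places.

Mean z̄ = (52.2 + 52.6 + 51.0 + 48.4 + 53.6 + 46.6 + 55.1 + 55.9 + 53.9 + 47.1)/10 = 51.6400
Numerator Σ_{t=1}^{9}(z_t−z̄)(z_{t+1}−z̄) = -17.5636
Denominator Σ(z_t−z̄)² = 97.2240
r_1 = -17.5636 / 97.2240 = -0.181

-0.181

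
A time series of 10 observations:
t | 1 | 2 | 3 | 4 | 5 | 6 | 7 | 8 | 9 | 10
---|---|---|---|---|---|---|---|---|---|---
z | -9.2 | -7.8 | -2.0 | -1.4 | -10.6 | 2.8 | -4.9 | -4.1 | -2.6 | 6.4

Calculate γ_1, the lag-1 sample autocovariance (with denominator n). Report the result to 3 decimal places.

-3.765

Mean z̄ = (-9.2 − 7.8 − 2.0 − 1.4 − 10.6 + 2.8 − 4.9 − 4.1 − 2.6 + 6.4)/10 = -3.3400
Σ_{t=1}^{9}(z_t−z̄)(z_{t+1}−z̄) = -37.6496
γ_1 = -37.6496 / 10 = -3.765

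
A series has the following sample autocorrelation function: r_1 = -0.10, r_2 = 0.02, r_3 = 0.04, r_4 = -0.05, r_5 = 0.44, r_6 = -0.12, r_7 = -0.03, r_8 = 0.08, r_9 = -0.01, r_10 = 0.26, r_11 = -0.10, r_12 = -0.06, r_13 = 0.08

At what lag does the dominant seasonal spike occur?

The largest autocorrelation is r_5 = 0.44, with a weaker echo at lag 10 (0.26); the remaining lags stay at or below 0.08.
The dominant spike at lag 5 indicates a seasonal period of 5.

5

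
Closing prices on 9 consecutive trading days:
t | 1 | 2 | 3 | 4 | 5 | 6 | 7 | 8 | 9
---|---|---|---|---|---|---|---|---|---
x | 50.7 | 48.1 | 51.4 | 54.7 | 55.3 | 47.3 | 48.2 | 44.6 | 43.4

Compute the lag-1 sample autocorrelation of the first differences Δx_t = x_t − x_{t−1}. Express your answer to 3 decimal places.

First differences Δx: -2.6, 3.3, 3.3, 0.6, -8.0, 0.9, -3.6, -1.2
Mean of differences = -0.9125
Numerator Σ(Δx_t−Δx̄)(Δx_{t+1}−Δx̄) = -10.6564
Denominator Σ(Δx_t−Δx̄)² = 101.4488
r_1(Δx) = -10.6564 / 101.4488 = -0.105

-0.105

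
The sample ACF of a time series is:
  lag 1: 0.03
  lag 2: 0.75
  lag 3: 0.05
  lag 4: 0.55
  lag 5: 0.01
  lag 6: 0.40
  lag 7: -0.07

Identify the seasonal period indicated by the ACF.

The largest autocorrelation is r_2 = 0.75, with weaker echoes at lags 4 (0.55) and 6 (0.40); the remaining lags stay at or below 0.05.
The dominant spike at lag 2 indicates a seasonal period of 2.

2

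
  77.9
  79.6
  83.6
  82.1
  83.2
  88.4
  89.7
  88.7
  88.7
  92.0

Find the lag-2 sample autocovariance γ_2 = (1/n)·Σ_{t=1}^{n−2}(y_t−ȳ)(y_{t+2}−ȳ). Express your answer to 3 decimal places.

Mean ȳ = (77.9 + 79.6 + 83.6 + 82.1 + 83.2 + 88.4 + 89.7 + 88.7 + 88.7 + 92.0)/10 = 85.3900
Σ_{t=1}^{8}(y_t−ȳ)(y_{t+2}−ȳ) = 63.1428
γ_2 = 63.1428 / 10 = 6.314

6.314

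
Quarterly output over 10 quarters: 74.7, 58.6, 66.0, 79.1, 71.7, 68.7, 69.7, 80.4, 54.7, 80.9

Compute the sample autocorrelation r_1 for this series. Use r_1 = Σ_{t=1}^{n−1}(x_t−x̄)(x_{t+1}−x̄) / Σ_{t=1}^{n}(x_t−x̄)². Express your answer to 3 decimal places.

Mean x̄ = (74.7 + 58.6 + 66.0 + 79.1 + 71.7 + 68.7 + 69.7 + 80.4 + 54.7 + 80.9)/10 = 70.4500
Numerator Σ_{t=1}^{9}(x_t−x̄)(x_{t+1}−x̄) = -354.9475
Denominator Σ(x_t−x̄)² = 714.5650
r_1 = -354.9475 / 714.5650 = -0.497

-0.497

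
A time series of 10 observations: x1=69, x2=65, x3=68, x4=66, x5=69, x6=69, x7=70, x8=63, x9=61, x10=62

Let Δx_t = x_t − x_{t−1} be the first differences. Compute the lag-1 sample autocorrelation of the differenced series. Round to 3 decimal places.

-0.259

First differences Δx: -4, 3, -2, 3, 0, 1, -7, -2, 1
Mean of differences = -0.7778
Numerator Σ(Δx_t−Δx̄)(Δx_{t+1}−Δx̄) = -22.7160
Denominator Σ(Δx_t−Δx̄)² = 87.5556
r_1(Δx) = -22.7160 / 87.5556 = -0.259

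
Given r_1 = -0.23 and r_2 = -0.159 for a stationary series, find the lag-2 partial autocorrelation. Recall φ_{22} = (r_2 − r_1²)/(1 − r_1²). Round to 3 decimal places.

φ_{22} = (r_2 − r_1²) / (1 − r_1²)
r_1² = (-0.23)² = 0.0529
Numerator = -0.159 − 0.0529 = -0.2119; denominator = 1 − 0.0529 = 0.9471
φ_{22} = -0.2119 / 0.9471 = -0.224

-0.224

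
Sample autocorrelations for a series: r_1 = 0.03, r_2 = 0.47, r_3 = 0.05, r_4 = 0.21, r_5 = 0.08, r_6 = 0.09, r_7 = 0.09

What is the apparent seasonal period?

The largest autocorrelation is r_2 = 0.47, with a weaker echo at lag 4 (0.21); the remaining lags stay at or below 0.09.
The dominant spike at lag 2 indicates a seasonal period of 2.

2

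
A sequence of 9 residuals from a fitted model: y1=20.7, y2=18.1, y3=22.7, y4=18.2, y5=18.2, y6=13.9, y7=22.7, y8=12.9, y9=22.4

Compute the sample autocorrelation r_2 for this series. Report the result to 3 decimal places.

0.457

Mean ȳ = (20.7 + 18.1 + 22.7 + 18.2 + 18.2 + 13.9 + 22.7 + 12.9 + 22.4)/9 = 18.8667
Σ(y_t−ȳ)(y_{t+2}−ȳ) = (7.0278) + (0.5111) + (-2.5556) + (3.3111) + (-2.5556) + (29.6344) + (13.5444) = 48.9178
Denominator Σ(y_t−ȳ)² = 106.9800
r_2 = 48.9178 / 106.9800 = 0.457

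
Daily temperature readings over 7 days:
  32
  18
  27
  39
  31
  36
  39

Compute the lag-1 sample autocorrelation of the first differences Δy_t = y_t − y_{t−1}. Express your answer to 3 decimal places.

First differences Δy: -14, 9, 12, -8, 5, 3
Mean of differences = 1.1667
Numerator Σ(Δy_t−Δȳ)(Δy_{t+1}−Δȳ) = -161.3611
Denominator Σ(Δy_t−Δȳ)² = 510.8333
r_1(Δy) = -161.3611 / 510.8333 = -0.316

-0.316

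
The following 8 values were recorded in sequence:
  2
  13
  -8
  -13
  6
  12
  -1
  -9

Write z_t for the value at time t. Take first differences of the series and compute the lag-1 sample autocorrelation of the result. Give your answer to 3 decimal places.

First differences Δz: 11, -21, -5, 19, 6, -13, -8
Mean of differences = -1.5714
Numerator Σ(Δz_t−Δz̄)(Δz_{t+1}−Δz̄) = -105.4694
Denominator Σ(Δz_t−Δz̄)² = 1199.7143
r_1(Δz) = -105.4694 / 1199.7143 = -0.088

-0.088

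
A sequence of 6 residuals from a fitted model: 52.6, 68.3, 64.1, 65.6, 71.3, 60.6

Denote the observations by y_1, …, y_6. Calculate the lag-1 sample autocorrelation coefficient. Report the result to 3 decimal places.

Mean ȳ = (52.6 + 68.3 + 64.1 + 65.6 + 71.3 + 60.6)/6 = 63.7500
Deviations from mean: -11.1500, 4.5500, 0.3500, 1.8500, 7.5500, -3.1500
Σ(y_t−ȳ)(y_{t+1}−ȳ) = (-50.7325) + (1.5925) + (0.6475) + (13.9675) + (-23.7825) = -58.3075
Denominator Σ(y_t−ȳ)² = 215.4950
r_1 = -58.3075 / 215.4950 = -0.271

-0.271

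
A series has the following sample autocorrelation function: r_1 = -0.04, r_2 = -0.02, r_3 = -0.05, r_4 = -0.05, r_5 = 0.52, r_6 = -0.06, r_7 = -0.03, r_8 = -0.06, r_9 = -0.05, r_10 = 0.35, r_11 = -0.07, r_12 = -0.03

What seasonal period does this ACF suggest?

The largest autocorrelation is r_5 = 0.52, with a weaker echo at lag 10 (0.35); the remaining lags stay at or below -0.02.
The dominant spike at lag 5 indicates a seasonal period of 5.

5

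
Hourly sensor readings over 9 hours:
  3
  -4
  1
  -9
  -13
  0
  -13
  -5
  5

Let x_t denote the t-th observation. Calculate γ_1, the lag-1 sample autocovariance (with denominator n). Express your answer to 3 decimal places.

Mean x̄ = (3 − 4 + 1 − 9 − 13 + 0 − 13 − 5 + 5)/9 = -3.8889
Σ_{t=1}^{8}(x_t−x̄)(x_{t+1}−x̄) = -50.3457
γ_1 = -50.3457 / 9 = -5.594

-5.594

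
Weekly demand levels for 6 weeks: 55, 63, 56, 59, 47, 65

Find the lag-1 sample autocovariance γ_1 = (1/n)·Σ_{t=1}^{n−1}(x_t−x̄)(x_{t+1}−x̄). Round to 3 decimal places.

Mean x̄ = (55 + 63 + 56 + 59 + 47 + 65)/6 = 57.5000
Deviations: -2.5000, 5.5000, -1.5000, 1.5000, -10.5000, 7.5000
Σ_{t=1}^{5}(x_t−x̄)(x_{t+1}−x̄) = -118.7500
γ_1 = -118.7500 / 6 = -19.792

-19.792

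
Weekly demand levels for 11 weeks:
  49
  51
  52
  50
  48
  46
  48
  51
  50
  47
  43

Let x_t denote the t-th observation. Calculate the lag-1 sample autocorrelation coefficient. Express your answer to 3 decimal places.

0.359

Mean x̄ = (49 + 51 + 52 + 50 + 48 + 46 + 48 + 51 + 50 + 47 + 43)/11 = 48.6364
Numerator Σ_{t=1}^{10}(x_t−x̄)(x_{t+1}−x̄) = 24.5950
Denominator Σ(x_t−x̄)² = 68.5455
r_1 = 24.5950 / 68.5455 = 0.359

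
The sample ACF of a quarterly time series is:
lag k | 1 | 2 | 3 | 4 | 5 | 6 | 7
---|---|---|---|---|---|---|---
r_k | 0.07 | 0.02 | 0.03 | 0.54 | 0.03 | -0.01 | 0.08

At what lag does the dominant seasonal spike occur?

The largest autocorrelation is r_4 = 0.54; the remaining lags stay at or below 0.08.
The dominant spike at lag 4 indicates a seasonal period of 4.

4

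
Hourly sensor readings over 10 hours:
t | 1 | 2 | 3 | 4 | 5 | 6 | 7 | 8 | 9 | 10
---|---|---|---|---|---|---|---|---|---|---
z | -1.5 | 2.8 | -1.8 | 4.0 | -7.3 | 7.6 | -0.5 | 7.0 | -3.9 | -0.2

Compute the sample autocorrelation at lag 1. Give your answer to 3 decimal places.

Mean z̄ = (-1.5 + 2.8 − 1.8 + 4.0 − 7.3 + 7.6 − 0.5 + 7.0 − 3.9 − 0.2)/10 = 0.6200
Numerator Σ_{t=1}^{9}(z_t−z̄)(z_{t+1}−z̄) = -140.2224
Denominator Σ(z_t−z̄)² = 201.0360
r_1 = -140.2224 / 201.0360 = -0.697

-0.697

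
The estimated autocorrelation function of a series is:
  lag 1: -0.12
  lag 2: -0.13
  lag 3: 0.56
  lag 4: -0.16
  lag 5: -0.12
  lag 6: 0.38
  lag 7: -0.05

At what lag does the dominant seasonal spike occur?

The largest autocorrelation is r_3 = 0.56, with a weaker echo at lag 6 (0.38); the remaining lags stay at or below -0.05.
The dominant spike at lag 3 indicates a seasonal period of 3.

3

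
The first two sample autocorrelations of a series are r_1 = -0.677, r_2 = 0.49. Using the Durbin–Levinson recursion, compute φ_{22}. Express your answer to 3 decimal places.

0.058

φ_{22} = (r_2 − r_1²) / (1 − r_1²)
r_1² = (-0.677)² = 0.458329
Numerator = 0.49 − 0.4583 = 0.0317; denominator = 1 − 0.4583 = 0.5417
φ_{22} = 0.0317 / 0.5417 = 0.058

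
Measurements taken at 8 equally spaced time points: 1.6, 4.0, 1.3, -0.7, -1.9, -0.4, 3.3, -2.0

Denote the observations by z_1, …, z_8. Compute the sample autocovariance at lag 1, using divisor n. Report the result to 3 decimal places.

Mean z̄ = (1.6 + 4.0 + 1.3 − 0.7 − 1.9 − 0.4 + 3.3 − 2.0)/8 = 0.6500
Σ_{t=1}^{7}(z_t−z̄)(z_{t+1}−z̄) = 0.7975
γ_1 = 0.7975 / 8 = 0.100

0.100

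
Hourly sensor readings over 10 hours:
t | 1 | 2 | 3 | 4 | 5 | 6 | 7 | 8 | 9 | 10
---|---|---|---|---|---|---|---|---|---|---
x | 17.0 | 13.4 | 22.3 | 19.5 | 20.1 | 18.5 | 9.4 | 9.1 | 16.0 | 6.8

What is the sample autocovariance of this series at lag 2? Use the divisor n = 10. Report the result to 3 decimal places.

5.199

Mean x̄ = (17.0 + 13.4 + 22.3 + 19.5 + 20.1 + 18.5 + 9.4 + 9.1 + 16.0 + 6.8)/10 = 15.2100
Σ_{t=1}^{8}(x_t−x̄)(x_{t+2}−x̄) = 51.9928
γ_2 = 51.9928 / 10 = 5.199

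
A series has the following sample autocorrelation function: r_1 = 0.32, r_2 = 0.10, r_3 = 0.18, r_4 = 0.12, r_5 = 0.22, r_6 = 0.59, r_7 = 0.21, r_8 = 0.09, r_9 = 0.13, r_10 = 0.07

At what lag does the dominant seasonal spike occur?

6

The largest autocorrelation is r_6 = 0.59; the remaining lags stay at or below 0.32. The elevated value at lag 1 (0.32), dropping to 0.10 at lag 2, reflects decaying short-term dependence rather than seasonality.
The dominant spike at lag 6 indicates a seasonal period of 6.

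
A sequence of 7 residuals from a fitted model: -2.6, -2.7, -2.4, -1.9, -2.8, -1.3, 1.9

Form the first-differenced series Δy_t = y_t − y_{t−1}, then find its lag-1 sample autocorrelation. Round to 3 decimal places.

First differences Δy: -0.1, 0.3, 0.5, -0.9, 1.5, 3.2
Mean of differences = 0.7500
Numerator Σ(Δy_t−Δȳ)(Δy_{t+1}−Δȳ) = 1.5075
Denominator Σ(Δy_t−Δȳ)² = 10.2750
r_1(Δy) = 1.5075 / 10.2750 = 0.147

0.147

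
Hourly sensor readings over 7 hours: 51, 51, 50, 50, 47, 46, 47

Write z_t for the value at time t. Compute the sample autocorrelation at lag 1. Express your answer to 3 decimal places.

0.627

Mean z̄ = (51 + 51 + 50 + 50 + 47 + 46 + 47)/7 = 48.8571
Deviations from mean: 2.1429, 2.1429, 1.1429, 1.1429, -1.8571, -2.8571, -1.8571
Numerator Σ_{t=1}^{6}(z_t−z̄)(z_{t+1}−z̄) = 16.8367
Denominator Σ(z_t−z̄)² = 26.8571
r_1 = 16.8367 / 26.8571 = 0.627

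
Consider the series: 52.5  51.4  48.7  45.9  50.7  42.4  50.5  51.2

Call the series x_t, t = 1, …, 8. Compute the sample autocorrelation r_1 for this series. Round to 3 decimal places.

Mean x̄ = (52.5 + 51.4 + 48.7 + 45.9 + 50.7 + 42.4 + 50.5 + 51.2)/8 = 49.1625
Deviations from mean: 3.3375, 2.2375, -0.4625, -3.2625, 1.5375, -6.7625, 1.3375, 2.0375
Numerator Σ_{t=1}^{7}(x_t−x̄)(x_{t+1}−x̄) = -13.7914
Denominator Σ(x_t−x̄)² = 81.0388
r_1 = -13.7914 / 81.0388 = -0.170

-0.170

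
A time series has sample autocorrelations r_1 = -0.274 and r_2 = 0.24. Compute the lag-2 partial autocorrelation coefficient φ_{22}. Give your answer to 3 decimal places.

0.178

φ_{22} = (r_2 − r_1²) / (1 − r_1²)
r_1² = (-0.274)² = 0.075076
Numerator = 0.24 − 0.0751 = 0.1649; denominator = 1 − 0.0751 = 0.9249
φ_{22} = 0.1649 / 0.9249 = 0.178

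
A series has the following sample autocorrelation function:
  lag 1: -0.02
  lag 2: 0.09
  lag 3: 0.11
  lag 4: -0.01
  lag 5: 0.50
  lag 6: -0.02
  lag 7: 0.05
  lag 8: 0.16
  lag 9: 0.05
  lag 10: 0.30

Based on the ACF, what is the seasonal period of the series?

5

The largest autocorrelation is r_5 = 0.50, with a weaker echo at lag 10 (0.30); the remaining lags stay at or below 0.16.
The dominant spike at lag 5 indicates a seasonal period of 5.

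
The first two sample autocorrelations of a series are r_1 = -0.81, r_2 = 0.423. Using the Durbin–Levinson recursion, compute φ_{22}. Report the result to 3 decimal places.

-0.678

φ_{22} = (r_2 − r_1²) / (1 − r_1²)
r_1² = (-0.81)² = 0.6561
Numerator = 0.423 − 0.6561 = -0.2331; denominator = 1 − 0.6561 = 0.3439
φ_{22} = -0.2331 / 0.3439 = -0.678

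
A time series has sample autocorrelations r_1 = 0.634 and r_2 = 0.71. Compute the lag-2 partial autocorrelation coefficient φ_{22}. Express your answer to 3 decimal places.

φ_{22} = (r_2 − r_1²) / (1 − r_1²)
r_1² = (0.634)² = 0.401956
Numerator = 0.71 − 0.4020 = 0.3080; denominator = 1 − 0.4020 = 0.5980
φ_{22} = 0.3080 / 0.5980 = 0.515

0.515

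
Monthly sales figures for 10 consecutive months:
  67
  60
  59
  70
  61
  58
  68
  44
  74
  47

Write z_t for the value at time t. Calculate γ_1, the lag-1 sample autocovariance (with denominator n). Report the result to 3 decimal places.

-56.384

Mean z̄ = (67 + 60 + 59 + 70 + 61 + 58 + 68 + 44 + 74 + 47)/10 = 60.8000
Σ_{t=1}^{9}(z_t−z̄)(z_{t+1}−z̄) = -563.8400
γ_1 = -563.8400 / 10 = -56.384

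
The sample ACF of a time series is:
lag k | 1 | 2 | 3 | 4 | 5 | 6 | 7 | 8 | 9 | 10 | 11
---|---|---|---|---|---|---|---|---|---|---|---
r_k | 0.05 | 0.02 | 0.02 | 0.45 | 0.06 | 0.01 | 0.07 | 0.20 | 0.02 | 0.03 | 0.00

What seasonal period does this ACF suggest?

4

The largest autocorrelation is r_4 = 0.45, with a weaker echo at lag 8 (0.20); the remaining lags stay at or below 0.07.
The dominant spike at lag 4 indicates a seasonal period of 4.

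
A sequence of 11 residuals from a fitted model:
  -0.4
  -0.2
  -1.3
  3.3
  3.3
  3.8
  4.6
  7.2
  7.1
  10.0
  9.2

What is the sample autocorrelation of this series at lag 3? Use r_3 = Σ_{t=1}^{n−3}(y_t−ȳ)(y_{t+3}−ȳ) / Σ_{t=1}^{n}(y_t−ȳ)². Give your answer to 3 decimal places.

Mean ȳ = (-0.4 − 0.2 − 1.3 + 3.3 + 3.3 + 3.8 + 4.6 + 7.2 + 7.1 + 10.0 + 9.2)/11 = 4.2364
Numerator Σ_{t=1}^{8}(y_t−ȳ)(y_{t+3}−ȳ) = 23.3524
Denominator Σ(y_t−ȳ)² = 148.7455
r_3 = 23.3524 / 148.7455 = 0.157

0.157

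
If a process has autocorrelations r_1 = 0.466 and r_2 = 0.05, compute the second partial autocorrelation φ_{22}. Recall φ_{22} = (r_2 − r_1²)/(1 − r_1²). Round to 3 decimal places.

φ_{22} = (r_2 − r_1²) / (1 − r_1²)
r_1² = (0.466)² = 0.217156
Numerator = 0.05 − 0.2172 = -0.1672; denominator = 1 − 0.2172 = 0.7828
φ_{22} = -0.1672 / 0.7828 = -0.214

-0.214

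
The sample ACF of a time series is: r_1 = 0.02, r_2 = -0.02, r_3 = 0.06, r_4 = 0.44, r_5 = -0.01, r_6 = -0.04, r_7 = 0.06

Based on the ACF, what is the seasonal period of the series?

4

The largest autocorrelation is r_4 = 0.44; the remaining lags stay at or below 0.06.
The dominant spike at lag 4 indicates a seasonal period of 4.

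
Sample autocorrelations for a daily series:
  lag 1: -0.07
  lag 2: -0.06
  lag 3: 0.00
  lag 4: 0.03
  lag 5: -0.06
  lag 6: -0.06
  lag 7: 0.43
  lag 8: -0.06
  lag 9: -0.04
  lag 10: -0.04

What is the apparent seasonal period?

The largest autocorrelation is r_7 = 0.43; the remaining lags stay at or below 0.03.
The dominant spike at lag 7 indicates a seasonal period of 7.

7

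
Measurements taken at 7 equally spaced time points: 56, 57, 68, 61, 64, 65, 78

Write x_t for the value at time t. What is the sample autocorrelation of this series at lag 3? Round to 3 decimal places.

-0.041

Mean x̄ = (56 + 57 + 68 + 61 + 64 + 65 + 78)/7 = 64.1429
Deviations from mean: -8.1429, -7.1429, 3.8571, -3.1429, -0.1429, 0.8571, 13.8571
Σ(x_t−x̄)(x_{t+3}−x̄) = (25.5918) + (1.0204) + (3.3061) + (-43.5510) = -13.6327
Denominator Σ(x_t−x̄)² = 334.8571
r_3 = -13.6327 / 334.8571 = -0.041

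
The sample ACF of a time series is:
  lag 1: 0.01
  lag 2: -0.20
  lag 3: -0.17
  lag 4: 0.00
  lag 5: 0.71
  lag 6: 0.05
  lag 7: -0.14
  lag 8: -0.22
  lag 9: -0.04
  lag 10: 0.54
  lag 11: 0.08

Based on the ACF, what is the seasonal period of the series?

The largest autocorrelation is r_5 = 0.71, with a weaker echo at lag 10 (0.54); the remaining lags stay at or below 0.08.
The dominant spike at lag 5 indicates a seasonal period of 5.

5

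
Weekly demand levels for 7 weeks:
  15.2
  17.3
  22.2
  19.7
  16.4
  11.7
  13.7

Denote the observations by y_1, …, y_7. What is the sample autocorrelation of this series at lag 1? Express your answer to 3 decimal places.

Mean ȳ = (15.2 + 17.3 + 22.2 + 19.7 + 16.4 + 11.7 + 13.7)/7 = 16.6000
Deviations from mean: -1.4000, 0.7000, 5.6000, 3.1000, -0.2000, -4.9000, -2.9000
Σ(y_t−ȳ)(y_{t+1}−ȳ) = (-0.9800) + (3.9200) + (17.3600) + (-0.6200) + (0.9800) + (14.2100) = 34.8700
Denominator Σ(y_t−ȳ)² = 75.8800
r_1 = 34.8700 / 75.8800 = 0.460

0.460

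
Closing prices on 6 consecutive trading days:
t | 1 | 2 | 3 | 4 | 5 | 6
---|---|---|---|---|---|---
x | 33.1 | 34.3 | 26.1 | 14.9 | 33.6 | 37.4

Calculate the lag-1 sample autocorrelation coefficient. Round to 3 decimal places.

Mean x̄ = (33.1 + 34.3 + 26.1 + 14.9 + 33.6 + 37.4)/6 = 29.9000
Deviations from mean: 3.2000, 4.4000, -3.8000, -15.0000, 3.7000, 7.5000
Σ(x_t−x̄)(x_{t+1}−x̄) = (14.0800) + (-16.7200) + (57.0000) + (-55.5000) + (27.7500) = 26.6100
Denominator Σ(x_t−x̄)² = 338.9800
r_1 = 26.6100 / 338.9800 = 0.079

0.079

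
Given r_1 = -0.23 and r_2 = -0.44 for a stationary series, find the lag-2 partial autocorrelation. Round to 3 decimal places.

φ_{22} = (r_2 − r_1²) / (1 − r_1²)
r_1² = (-0.23)² = 0.0529
Numerator = -0.44 − 0.0529 = -0.4929; denominator = 1 − 0.0529 = 0.9471
φ_{22} = -0.4929 / 0.9471 = -0.520

-0.520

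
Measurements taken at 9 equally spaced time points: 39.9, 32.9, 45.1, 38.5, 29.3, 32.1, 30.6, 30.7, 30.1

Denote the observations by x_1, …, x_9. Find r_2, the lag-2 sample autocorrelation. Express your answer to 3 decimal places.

Mean x̄ = (39.9 + 32.9 + 45.1 + 38.5 + 29.3 + 32.1 + 30.6 + 30.7 + 30.1)/9 = 34.3556
Σ(x_t−x̄)(x_{t+2}−x̄) = (59.5720) + (-6.0325) + (-54.3191) + (-9.3480) + (18.9864) + (8.2453) + (15.9820) = 33.0860
Denominator Σ(x_t−x̄)² = 241.7022
r_2 = 33.0860 / 241.7022 = 0.137

0.137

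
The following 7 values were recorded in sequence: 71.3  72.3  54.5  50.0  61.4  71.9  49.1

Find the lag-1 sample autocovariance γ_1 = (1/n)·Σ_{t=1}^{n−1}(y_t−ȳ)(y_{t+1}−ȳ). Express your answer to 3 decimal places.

Mean ȳ = (71.3 + 72.3 + 54.5 + 50.0 + 61.4 + 71.9 + 49.1)/7 = 61.5000
Deviations: 9.8000, 10.8000, -7.0000, -11.5000, -0.1000, 10.4000, -12.4000
Σ_{t=1}^{6}(y_t−ȳ)(y_{t+1}−ȳ) = -18.1100
γ_1 = -18.1100 / 7 = -2.587

-2.587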